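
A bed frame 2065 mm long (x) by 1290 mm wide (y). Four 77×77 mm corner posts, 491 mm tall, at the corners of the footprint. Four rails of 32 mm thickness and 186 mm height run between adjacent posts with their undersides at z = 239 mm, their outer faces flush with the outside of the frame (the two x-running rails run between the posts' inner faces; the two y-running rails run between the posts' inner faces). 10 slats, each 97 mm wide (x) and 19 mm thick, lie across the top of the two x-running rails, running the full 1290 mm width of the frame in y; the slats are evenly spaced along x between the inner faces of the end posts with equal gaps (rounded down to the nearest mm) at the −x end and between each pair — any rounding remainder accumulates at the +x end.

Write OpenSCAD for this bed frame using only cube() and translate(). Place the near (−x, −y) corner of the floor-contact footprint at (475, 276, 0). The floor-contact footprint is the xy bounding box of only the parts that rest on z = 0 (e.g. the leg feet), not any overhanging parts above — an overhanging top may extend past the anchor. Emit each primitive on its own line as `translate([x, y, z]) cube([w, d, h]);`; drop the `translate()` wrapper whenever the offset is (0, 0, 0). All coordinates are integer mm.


translate([475, 276, 0]) cube([77, 77, 491]);
translate([475, 1489, 0]) cube([77, 77, 491]);
translate([2463, 276, 0]) cube([77, 77, 491]);
translate([2463, 1489, 0]) cube([77, 77, 491]);
translate([552, 276, 239]) cube([1911, 32, 186]);
translate([552, 1534, 239]) cube([1911, 32, 186]);
translate([475, 353, 239]) cube([32, 1136, 186]);
translate([2508, 353, 239]) cube([32, 1136, 186]);
translate([637, 276, 425]) cube([97, 1290, 19]);
translate([819, 276, 425]) cube([97, 1290, 19]);
translate([1001, 276, 425]) cube([97, 1290, 19]);
translate([1183, 276, 425]) cube([97, 1290, 19]);
translate([1365, 276, 425]) cube([97, 1290, 19]);
translate([1547, 276, 425]) cube([97, 1290, 19]);
translate([1729, 276, 425]) cube([97, 1290, 19]);
translate([1911, 276, 425]) cube([97, 1290, 19]);
translate([2093, 276, 425]) cube([97, 1290, 19]);
translate([2275, 276, 425]) cube([97, 1290, 19]);


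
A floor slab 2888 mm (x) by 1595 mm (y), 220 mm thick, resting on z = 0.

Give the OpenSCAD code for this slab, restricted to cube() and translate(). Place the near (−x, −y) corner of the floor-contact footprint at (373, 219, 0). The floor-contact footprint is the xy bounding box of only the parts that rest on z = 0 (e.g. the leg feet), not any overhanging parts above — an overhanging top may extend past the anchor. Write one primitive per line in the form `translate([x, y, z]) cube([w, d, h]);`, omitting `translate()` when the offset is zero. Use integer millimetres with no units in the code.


translate([373, 219, 0]) cube([2888, 1595, 220]);


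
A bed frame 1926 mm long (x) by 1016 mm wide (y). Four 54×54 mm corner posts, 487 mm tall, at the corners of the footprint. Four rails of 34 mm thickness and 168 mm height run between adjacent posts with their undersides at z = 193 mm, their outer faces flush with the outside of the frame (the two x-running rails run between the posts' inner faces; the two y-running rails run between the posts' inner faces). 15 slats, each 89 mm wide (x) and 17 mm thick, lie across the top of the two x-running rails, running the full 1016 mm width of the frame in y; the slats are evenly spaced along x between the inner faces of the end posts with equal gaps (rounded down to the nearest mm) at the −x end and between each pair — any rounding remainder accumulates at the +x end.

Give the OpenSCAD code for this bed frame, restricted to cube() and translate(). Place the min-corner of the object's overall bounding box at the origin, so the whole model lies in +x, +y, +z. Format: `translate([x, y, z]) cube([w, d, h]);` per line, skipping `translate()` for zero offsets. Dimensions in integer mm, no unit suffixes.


cube([54, 54, 487]);
translate([0, 962, 0]) cube([54, 54, 487]);
translate([1872, 0, 0]) cube([54, 54, 487]);
translate([1872, 962, 0]) cube([54, 54, 487]);
translate([54, 0, 193]) cube([1818, 34, 168]);
translate([54, 982, 193]) cube([1818, 34, 168]);
translate([0, 54, 193]) cube([34, 908, 168]);
translate([1892, 54, 193]) cube([34, 908, 168]);
translate([84, 0, 361]) cube([89, 1016, 17]);
translate([203, 0, 361]) cube([89, 1016, 17]);
translate([322, 0, 361]) cube([89, 1016, 17]);
translate([441, 0, 361]) cube([89, 1016, 17]);
translate([560, 0, 361]) cube([89, 1016, 17]);
translate([679, 0, 361]) cube([89, 1016, 17]);
translate([798, 0, 361]) cube([89, 1016, 17]);
translate([917, 0, 361]) cube([89, 1016, 17]);
translate([1036, 0, 361]) cube([89, 1016, 17]);
translate([1155, 0, 361]) cube([89, 1016, 17]);
translate([1274, 0, 361]) cube([89, 1016, 17]);
translate([1393, 0, 361]) cube([89, 1016, 17]);
translate([1512, 0, 361]) cube([89, 1016, 17]);
translate([1631, 0, 361]) cube([89, 1016, 17]);
translate([1750, 0, 361]) cube([89, 1016, 17]);


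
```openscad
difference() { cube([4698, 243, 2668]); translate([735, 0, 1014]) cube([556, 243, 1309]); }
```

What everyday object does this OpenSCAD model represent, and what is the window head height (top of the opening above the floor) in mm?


A wall with a window opening. The window head height is 2323 mm.

A wall with a rectangular opening subtracted — a window. Sill at z = 1014, opening 1309 mm tall, so the head is at 1014 + 1309 = 2323 mm.


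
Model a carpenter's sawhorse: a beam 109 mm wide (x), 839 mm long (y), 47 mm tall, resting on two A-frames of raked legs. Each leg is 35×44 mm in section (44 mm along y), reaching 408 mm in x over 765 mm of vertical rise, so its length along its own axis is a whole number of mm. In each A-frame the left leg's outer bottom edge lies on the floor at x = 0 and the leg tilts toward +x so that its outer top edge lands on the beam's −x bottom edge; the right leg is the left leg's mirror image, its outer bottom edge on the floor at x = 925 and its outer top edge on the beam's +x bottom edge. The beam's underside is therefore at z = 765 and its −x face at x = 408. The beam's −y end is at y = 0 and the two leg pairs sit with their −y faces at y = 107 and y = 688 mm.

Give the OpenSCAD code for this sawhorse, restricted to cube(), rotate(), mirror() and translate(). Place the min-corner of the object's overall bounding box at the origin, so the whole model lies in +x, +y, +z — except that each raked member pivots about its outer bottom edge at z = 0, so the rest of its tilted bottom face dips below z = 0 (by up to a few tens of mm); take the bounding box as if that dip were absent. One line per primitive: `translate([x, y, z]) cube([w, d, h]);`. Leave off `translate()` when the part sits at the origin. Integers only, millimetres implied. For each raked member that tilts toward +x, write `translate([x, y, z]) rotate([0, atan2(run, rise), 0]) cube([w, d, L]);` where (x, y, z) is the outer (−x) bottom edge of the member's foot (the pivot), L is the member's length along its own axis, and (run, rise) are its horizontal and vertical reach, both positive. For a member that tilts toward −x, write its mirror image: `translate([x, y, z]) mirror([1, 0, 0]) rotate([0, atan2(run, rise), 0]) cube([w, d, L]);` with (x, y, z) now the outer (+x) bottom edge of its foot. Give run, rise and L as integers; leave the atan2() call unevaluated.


translate([408, 0, 765]) cube([109, 839, 47]);
translate([0, 107, 0]) rotate([0, atan2(408, 765), 0]) cube([35, 44, 867]);
translate([925, 107, 0]) mirror([1, 0, 0]) rotate([0, atan2(408, 765), 0]) cube([35, 44, 867]);
translate([0, 688, 0]) rotate([0, atan2(408, 765), 0]) cube([35, 44, 867]);
translate([925, 688, 0]) mirror([1, 0, 0]) rotate([0, atan2(408, 765), 0]) cube([35, 44, 867]);


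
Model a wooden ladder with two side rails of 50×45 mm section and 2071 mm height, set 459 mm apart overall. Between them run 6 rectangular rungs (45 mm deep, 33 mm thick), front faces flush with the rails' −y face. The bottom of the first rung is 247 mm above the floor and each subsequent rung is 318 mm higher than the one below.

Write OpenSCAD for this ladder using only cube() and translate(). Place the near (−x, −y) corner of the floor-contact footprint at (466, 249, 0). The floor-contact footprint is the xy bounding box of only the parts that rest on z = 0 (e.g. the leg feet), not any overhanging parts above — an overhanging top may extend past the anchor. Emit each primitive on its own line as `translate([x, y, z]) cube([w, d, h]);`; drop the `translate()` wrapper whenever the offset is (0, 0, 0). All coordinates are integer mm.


translate([466, 249, 0]) cube([50, 45, 2071]);
translate([875, 249, 0]) cube([50, 45, 2071]);
translate([516, 249, 247]) cube([359, 45, 33]);
translate([516, 249, 565]) cube([359, 45, 33]);
translate([516, 249, 883]) cube([359, 45, 33]);
translate([516, 249, 1201]) cube([359, 45, 33]);
translate([516, 249, 1519]) cube([359, 45, 33]);
translate([516, 249, 1837]) cube([359, 45, 33]);


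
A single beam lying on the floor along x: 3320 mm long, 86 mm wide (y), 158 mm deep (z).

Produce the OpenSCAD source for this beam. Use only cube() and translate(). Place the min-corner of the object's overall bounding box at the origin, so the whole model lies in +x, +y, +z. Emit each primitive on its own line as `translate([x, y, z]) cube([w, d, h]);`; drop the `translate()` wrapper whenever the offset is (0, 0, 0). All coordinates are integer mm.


cube([3320, 86, 158]);


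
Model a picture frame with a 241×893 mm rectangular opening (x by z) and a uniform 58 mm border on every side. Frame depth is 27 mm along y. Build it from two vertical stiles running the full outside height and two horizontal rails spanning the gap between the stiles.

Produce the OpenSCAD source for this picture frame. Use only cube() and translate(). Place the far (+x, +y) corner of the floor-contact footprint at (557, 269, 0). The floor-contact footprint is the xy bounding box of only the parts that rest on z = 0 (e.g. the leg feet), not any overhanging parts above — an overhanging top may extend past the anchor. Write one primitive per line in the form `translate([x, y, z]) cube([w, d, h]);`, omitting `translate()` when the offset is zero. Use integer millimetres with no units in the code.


translate([200, 242, 0]) cube([58, 27, 1009]);
translate([499, 242, 0]) cube([58, 27, 1009]);
translate([258, 242, 0]) cube([241, 27, 58]);
translate([258, 242, 951]) cube([241, 27, 58]);


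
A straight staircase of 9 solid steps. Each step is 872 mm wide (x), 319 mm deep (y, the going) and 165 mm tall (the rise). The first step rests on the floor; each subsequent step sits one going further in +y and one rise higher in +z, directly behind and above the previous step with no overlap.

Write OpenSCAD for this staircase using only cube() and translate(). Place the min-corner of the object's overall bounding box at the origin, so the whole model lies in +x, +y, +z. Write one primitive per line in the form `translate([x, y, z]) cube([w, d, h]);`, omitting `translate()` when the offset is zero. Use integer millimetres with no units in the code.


cube([872, 319, 165]);
translate([0, 319, 165]) cube([872, 319, 165]);
translate([0, 638, 330]) cube([872, 319, 165]);
translate([0, 957, 495]) cube([872, 319, 165]);
translate([0, 1276, 660]) cube([872, 319, 165]);
translate([0, 1595, 825]) cube([872, 319, 165]);
translate([0, 1914, 990]) cube([872, 319, 165]);
translate([0, 2233, 1155]) cube([872, 319, 165]);
translate([0, 2552, 1320]) cube([872, 319, 165]);


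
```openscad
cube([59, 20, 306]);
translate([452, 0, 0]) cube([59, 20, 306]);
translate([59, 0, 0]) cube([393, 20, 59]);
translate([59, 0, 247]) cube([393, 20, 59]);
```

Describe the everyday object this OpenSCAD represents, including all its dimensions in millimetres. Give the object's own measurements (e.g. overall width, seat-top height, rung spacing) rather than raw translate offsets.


A rectangular picture frame lying in the x–z plane (depth along y). The opening is 393 mm wide (x) by 188 mm tall (z), surrounded by a border 59 mm wide on all four sides. The frame is 20 mm deep and is made of two full-height vertical stiles with two horizontal rails fitted between them.


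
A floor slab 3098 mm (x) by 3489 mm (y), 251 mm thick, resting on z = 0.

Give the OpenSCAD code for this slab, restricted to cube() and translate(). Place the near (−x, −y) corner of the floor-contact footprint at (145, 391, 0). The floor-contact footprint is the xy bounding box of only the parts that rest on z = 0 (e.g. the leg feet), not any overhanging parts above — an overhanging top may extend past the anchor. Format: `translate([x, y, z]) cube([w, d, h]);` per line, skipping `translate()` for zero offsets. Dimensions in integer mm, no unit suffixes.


translate([145, 391, 0]) cube([3098, 3489, 251]);


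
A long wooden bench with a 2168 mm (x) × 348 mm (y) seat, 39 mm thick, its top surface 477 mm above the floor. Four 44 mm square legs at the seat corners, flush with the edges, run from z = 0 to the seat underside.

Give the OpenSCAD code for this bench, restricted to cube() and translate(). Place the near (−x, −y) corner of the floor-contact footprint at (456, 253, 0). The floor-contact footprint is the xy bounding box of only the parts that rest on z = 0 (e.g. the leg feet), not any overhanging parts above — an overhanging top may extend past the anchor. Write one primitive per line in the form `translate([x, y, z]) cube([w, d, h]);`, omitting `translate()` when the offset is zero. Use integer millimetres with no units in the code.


// leg_h = 477 − 39 = 438
translate([456, 253, 438]) cube([2168, 348, 39]);
translate([456, 253, 0]) cube([44, 44, 438]);
translate([456, 557, 0]) cube([44, 44, 438]);
translate([2580, 253, 0]) cube([44, 44, 438]);
translate([2580, 557, 0]) cube([44, 44, 438]);


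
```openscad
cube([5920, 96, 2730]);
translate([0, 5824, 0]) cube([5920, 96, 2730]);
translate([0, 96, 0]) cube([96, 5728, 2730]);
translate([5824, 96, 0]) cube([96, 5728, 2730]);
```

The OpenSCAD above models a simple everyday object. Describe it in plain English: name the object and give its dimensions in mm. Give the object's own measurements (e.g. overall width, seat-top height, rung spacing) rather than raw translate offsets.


The wall frame of a small rectangular building: four walls, each 2730 mm tall and 96 mm thick, enclosing a footprint 5920 mm (x) by 5920 mm (y) outside-to-outside, with no floor or roof. The front and back walls (the −y and +y sides) span the full width; the two side walls fit between them.


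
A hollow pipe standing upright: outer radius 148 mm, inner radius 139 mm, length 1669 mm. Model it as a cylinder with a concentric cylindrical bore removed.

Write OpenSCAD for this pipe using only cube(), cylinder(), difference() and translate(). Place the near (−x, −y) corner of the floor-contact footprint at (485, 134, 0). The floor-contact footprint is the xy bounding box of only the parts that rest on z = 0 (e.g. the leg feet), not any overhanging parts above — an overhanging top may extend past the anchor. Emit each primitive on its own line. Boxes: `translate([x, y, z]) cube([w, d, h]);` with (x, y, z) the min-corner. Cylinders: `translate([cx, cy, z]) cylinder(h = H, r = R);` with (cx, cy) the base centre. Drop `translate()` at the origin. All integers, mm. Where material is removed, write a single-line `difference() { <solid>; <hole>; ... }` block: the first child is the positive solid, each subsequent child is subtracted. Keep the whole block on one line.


difference() { translate([633, 282, 0]) cylinder(h = 1669, r = 148); translate([633, 282, 0]) cylinder(h = 1669, r = 139); }


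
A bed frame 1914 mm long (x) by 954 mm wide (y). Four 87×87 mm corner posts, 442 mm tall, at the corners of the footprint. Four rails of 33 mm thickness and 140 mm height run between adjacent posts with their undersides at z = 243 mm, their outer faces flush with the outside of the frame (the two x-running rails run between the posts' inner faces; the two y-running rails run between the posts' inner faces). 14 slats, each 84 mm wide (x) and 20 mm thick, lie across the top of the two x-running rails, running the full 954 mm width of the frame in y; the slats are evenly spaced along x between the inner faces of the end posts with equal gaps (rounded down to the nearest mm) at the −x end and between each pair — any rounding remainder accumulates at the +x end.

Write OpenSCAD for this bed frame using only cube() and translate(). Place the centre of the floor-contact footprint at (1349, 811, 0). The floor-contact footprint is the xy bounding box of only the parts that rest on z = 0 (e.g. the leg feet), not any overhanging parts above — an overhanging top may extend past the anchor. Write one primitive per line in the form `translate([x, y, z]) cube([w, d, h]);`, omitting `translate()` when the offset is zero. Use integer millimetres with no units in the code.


translate([392, 334, 0]) cube([87, 87, 442]);
translate([392, 1201, 0]) cube([87, 87, 442]);
translate([2219, 334, 0]) cube([87, 87, 442]);
translate([2219, 1201, 0]) cube([87, 87, 442]);
translate([479, 334, 243]) cube([1740, 33, 140]);
translate([479, 1255, 243]) cube([1740, 33, 140]);
translate([392, 421, 243]) cube([33, 780, 140]);
translate([2273, 421, 243]) cube([33, 780, 140]);
translate([516, 334, 383]) cube([84, 954, 20]);
translate([637, 334, 383]) cube([84, 954, 20]);
translate([758, 334, 383]) cube([84, 954, 20]);
translate([879, 334, 383]) cube([84, 954, 20]);
translate([1000, 334, 383]) cube([84, 954, 20]);
translate([1121, 334, 383]) cube([84, 954, 20]);
translate([1242, 334, 383]) cube([84, 954, 20]);
translate([1363, 334, 383]) cube([84, 954, 20]);
translate([1484, 334, 383]) cube([84, 954, 20]);
translate([1605, 334, 383]) cube([84, 954, 20]);
translate([1726, 334, 383]) cube([84, 954, 20]);
translate([1847, 334, 383]) cube([84, 954, 20]);
translate([1968, 334, 383]) cube([84, 954, 20]);
translate([2089, 334, 383]) cube([84, 954, 20]);


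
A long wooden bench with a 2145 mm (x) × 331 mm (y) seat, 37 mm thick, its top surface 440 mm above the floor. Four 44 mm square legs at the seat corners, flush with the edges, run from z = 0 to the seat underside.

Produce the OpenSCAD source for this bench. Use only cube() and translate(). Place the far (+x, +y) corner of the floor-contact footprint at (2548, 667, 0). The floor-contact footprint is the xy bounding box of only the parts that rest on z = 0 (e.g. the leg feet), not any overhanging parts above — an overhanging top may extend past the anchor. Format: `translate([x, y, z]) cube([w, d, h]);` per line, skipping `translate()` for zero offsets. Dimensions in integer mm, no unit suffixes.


// leg_h = 440 − 37 = 403
translate([403, 336, 403]) cube([2145, 331, 37]);
translate([403, 336, 0]) cube([44, 44, 403]);
translate([403, 623, 0]) cube([44, 44, 403]);
translate([2504, 336, 0]) cube([44, 44, 403]);
translate([2504, 623, 0]) cube([44, 44, 403]);


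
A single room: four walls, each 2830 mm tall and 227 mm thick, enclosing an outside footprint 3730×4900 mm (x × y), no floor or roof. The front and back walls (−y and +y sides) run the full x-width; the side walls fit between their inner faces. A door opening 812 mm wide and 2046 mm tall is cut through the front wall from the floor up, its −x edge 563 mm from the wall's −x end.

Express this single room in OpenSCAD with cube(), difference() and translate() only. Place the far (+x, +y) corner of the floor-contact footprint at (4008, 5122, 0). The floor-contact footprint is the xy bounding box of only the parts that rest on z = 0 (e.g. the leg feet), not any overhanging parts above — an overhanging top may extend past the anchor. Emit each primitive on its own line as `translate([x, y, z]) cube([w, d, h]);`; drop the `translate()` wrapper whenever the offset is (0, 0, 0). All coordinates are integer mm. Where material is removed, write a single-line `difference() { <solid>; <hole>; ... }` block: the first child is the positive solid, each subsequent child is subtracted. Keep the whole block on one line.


difference() { translate([278, 222, 0]) cube([3730, 227, 2830]); translate([841, 222, 0]) cube([812, 227, 2046]); }
translate([278, 4895, 0]) cube([3730, 227, 2830]);
translate([278, 449, 0]) cube([227, 4446, 2830]);
translate([3781, 449, 0]) cube([227, 4446, 2830]);


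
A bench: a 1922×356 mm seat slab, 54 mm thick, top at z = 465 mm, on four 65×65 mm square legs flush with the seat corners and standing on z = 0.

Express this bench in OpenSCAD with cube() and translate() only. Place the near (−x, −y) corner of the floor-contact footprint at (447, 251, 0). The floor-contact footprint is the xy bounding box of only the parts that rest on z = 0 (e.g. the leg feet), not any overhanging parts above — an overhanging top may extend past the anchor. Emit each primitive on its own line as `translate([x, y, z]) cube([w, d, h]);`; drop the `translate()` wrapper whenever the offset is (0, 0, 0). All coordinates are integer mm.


translate([447, 251, 411]) cube([1922, 356, 54]);
translate([447, 251, 0]) cube([65, 65, 411]);
translate([447, 542, 0]) cube([65, 65, 411]);
translate([2304, 251, 0]) cube([65, 65, 411]);
translate([2304, 542, 0]) cube([65, 65, 411]);


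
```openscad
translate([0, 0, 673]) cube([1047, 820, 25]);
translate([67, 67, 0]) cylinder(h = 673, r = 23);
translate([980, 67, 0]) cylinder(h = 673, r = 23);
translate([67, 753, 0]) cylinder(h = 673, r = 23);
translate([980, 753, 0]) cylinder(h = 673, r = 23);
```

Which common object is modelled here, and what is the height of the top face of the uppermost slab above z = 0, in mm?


A table. The table height is 698 mm.

A 1047×820×25 slab sits at z = 673 on four Ø46 mm round legs — a table. The top surface is at 673 + 25 = 698 mm.


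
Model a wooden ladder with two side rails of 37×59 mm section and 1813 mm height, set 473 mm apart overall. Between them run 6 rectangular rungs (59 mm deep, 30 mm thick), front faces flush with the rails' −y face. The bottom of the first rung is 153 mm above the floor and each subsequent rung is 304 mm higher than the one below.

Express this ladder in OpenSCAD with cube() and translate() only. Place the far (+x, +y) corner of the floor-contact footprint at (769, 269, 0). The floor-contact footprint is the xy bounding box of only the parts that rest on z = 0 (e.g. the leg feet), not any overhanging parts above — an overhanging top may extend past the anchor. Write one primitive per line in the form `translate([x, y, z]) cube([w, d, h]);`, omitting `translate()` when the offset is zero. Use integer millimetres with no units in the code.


// rung span = 473 - 2*37 = 399
// rung[k] z = 153 + k*304
translate([296, 210, 0]) cube([37, 59, 1813]);
translate([732, 210, 0]) cube([37, 59, 1813]);
translate([333, 210, 153]) cube([399, 59, 30]);
translate([333, 210, 457]) cube([399, 59, 30]);
translate([333, 210, 761]) cube([399, 59, 30]);
translate([333, 210, 1065]) cube([399, 59, 30]);
translate([333, 210, 1369]) cube([399, 59, 30]);
translate([333, 210, 1673]) cube([399, 59, 30]);


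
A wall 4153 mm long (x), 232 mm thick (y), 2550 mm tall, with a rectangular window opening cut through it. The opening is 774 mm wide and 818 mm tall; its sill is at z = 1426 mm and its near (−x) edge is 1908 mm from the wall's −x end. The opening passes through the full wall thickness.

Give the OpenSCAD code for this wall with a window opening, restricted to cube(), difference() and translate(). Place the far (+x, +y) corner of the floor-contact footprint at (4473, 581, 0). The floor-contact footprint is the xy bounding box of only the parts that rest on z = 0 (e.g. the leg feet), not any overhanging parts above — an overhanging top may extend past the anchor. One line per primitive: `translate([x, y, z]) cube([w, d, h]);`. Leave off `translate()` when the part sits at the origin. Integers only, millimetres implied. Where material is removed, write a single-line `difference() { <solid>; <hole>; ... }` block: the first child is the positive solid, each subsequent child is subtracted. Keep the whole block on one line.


difference() { translate([320, 349, 0]) cube([4153, 232, 2550]); translate([2228, 349, 1426]) cube([774, 232, 818]); }


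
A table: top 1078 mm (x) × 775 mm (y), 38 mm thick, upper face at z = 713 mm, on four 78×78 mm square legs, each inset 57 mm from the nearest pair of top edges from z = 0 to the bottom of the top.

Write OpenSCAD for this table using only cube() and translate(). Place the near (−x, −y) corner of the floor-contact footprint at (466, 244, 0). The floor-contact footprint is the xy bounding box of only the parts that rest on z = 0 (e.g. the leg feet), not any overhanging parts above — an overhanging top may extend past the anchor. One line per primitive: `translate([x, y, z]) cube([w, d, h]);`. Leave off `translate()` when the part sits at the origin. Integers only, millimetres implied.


translate([409, 187, 675]) cube([1078, 775, 38]);
translate([466, 244, 0]) cube([78, 78, 675]);
translate([1352, 244, 0]) cube([78, 78, 675]);
translate([466, 827, 0]) cube([78, 78, 675]);
translate([1352, 827, 0]) cube([78, 78, 675]);


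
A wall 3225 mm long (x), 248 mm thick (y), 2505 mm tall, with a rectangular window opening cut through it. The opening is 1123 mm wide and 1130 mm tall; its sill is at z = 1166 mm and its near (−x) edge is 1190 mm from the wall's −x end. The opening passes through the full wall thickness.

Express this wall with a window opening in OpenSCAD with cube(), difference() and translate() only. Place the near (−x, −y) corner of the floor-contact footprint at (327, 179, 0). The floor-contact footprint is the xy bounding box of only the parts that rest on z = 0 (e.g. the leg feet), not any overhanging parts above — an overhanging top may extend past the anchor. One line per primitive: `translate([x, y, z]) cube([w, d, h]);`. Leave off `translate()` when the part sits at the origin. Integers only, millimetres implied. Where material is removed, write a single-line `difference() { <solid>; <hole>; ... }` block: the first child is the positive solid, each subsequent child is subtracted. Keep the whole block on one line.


difference() { translate([327, 179, 0]) cube([3225, 248, 2505]); translate([1517, 179, 1166]) cube([1123, 248, 1130]); }


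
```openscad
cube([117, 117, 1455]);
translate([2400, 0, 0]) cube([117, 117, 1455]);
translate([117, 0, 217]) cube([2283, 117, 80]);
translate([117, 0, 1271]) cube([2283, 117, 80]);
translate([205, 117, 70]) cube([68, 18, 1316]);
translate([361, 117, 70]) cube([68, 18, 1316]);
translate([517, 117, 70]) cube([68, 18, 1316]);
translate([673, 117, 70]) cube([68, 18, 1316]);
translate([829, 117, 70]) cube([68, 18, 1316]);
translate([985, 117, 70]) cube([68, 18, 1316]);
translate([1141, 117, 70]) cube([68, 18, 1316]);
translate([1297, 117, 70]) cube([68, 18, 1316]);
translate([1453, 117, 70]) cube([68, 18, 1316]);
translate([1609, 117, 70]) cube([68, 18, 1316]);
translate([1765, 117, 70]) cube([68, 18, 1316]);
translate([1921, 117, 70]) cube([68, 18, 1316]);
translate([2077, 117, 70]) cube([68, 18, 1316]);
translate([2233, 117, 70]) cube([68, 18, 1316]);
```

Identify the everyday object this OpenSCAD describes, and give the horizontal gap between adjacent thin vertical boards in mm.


A fence section. The picket gap is 88 mm.

Two posts, two rails, 14 pickets — a fence section. Span 2283 mm holds 14 pickets of 68 mm with 15 equal gaps: ⌊(2283 − 14·68) / 15⌋ = 88 mm.


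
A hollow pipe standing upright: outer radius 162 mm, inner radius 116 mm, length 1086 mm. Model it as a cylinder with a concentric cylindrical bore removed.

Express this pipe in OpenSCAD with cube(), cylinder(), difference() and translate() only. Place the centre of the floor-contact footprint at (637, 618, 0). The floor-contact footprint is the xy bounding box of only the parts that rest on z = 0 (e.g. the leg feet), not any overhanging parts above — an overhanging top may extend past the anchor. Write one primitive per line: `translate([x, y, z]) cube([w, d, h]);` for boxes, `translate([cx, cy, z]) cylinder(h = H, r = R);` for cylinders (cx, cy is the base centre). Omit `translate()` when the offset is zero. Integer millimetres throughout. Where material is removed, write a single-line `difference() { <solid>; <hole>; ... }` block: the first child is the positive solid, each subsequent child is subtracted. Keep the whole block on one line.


difference() { translate([637, 618, 0]) cylinder(h = 1086, r = 162); translate([637, 618, 0]) cylinder(h = 1086, r = 116); }


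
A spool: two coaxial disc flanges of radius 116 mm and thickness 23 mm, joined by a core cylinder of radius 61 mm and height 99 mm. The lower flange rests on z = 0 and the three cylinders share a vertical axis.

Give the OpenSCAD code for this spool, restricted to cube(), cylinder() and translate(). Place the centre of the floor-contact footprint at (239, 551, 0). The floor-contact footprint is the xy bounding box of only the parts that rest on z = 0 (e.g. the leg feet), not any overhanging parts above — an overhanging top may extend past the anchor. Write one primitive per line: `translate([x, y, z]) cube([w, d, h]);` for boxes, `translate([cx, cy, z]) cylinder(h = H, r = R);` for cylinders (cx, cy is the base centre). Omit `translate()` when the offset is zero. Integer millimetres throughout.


translate([239, 551, 0]) cylinder(h = 23, r = 116);
translate([239, 551, 23]) cylinder(h = 99, r = 61);
translate([239, 551, 122]) cylinder(h = 23, r = 116);


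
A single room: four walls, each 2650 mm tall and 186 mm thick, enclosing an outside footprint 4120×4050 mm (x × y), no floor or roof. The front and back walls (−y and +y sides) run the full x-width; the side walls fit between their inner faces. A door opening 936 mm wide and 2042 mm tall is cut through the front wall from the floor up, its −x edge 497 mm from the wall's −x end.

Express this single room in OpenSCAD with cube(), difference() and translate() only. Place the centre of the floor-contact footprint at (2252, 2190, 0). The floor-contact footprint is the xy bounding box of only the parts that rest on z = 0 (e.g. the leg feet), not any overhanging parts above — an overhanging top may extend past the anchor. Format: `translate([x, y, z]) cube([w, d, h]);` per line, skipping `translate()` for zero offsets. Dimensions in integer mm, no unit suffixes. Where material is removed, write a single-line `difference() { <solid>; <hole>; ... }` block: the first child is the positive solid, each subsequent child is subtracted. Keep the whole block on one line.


difference() { translate([192, 165, 0]) cube([4120, 186, 2650]); translate([689, 165, 0]) cube([936, 186, 2042]); }
translate([192, 4029, 0]) cube([4120, 186, 2650]);
translate([192, 351, 0]) cube([186, 3678, 2650]);
translate([4126, 351, 0]) cube([186, 3678, 2650]);


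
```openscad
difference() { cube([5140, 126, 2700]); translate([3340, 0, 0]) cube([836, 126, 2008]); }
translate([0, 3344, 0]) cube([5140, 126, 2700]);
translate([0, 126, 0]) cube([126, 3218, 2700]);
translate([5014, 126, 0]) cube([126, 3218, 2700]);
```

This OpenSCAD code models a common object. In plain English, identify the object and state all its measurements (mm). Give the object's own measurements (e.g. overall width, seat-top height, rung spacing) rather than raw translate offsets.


A single room: four walls, each 2700 mm tall and 126 mm thick, enclosing an outside footprint 5140×3470 mm (x × y), no floor or roof. The front and back walls (−y and +y sides) run the full x-width; the side walls fit between their inner faces. A door opening 836 mm wide and 2008 mm tall is cut through the front wall from the floor up, its −x edge 3340 mm from the wall's −x end.


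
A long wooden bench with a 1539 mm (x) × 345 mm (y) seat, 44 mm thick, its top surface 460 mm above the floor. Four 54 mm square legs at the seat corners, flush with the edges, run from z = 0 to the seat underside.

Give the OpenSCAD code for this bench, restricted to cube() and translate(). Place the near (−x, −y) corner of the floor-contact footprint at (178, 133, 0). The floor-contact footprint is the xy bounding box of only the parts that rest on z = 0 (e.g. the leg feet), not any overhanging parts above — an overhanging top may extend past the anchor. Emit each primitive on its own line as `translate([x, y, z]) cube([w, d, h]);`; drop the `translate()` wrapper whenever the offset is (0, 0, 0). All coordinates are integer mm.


translate([178, 133, 416]) cube([1539, 345, 44]);
translate([178, 133, 0]) cube([54, 54, 416]);
translate([178, 424, 0]) cube([54, 54, 416]);
translate([1663, 133, 0]) cube([54, 54, 416]);
translate([1663, 424, 0]) cube([54, 54, 416]);


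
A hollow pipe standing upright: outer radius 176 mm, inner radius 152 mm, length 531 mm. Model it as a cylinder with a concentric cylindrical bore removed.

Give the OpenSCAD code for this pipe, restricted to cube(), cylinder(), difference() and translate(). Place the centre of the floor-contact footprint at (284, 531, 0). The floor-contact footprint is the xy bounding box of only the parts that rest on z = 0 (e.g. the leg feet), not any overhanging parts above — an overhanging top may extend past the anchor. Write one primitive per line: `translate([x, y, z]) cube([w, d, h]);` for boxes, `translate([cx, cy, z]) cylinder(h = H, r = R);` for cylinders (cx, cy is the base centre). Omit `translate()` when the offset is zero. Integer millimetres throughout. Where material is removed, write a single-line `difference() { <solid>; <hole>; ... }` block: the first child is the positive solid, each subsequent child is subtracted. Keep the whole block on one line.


difference() { translate([284, 531, 0]) cylinder(h = 531, r = 176); translate([284, 531, 0]) cylinder(h = 531, r = 152); }


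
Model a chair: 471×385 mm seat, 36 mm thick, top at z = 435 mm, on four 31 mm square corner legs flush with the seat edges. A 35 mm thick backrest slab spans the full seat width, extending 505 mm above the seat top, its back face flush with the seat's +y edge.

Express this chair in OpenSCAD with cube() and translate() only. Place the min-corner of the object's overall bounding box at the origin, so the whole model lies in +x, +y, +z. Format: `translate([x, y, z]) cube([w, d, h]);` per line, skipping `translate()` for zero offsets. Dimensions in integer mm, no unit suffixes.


translate([0, 0, 399]) cube([471, 385, 36]);
cube([31, 31, 399]);
translate([440, 0, 0]) cube([31, 31, 399]);
translate([0, 354, 0]) cube([31, 31, 399]);
translate([440, 354, 0]) cube([31, 31, 399]);
translate([0, 350, 435]) cube([471, 35, 505]);


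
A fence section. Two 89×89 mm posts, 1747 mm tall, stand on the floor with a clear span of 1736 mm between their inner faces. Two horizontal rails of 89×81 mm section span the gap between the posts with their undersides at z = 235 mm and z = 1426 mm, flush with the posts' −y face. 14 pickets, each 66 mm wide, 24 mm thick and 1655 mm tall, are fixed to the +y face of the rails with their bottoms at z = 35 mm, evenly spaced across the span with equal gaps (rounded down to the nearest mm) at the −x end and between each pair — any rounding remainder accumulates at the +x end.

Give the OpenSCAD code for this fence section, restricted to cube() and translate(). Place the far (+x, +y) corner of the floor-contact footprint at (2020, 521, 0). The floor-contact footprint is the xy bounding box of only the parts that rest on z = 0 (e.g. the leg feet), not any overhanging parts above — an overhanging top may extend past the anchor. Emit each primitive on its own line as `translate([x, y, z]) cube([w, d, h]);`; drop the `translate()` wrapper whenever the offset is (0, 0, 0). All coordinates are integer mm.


translate([106, 432, 0]) cube([89, 89, 1747]);
translate([1931, 432, 0]) cube([89, 89, 1747]);
translate([195, 432, 235]) cube([1736, 89, 81]);
translate([195, 432, 1426]) cube([1736, 89, 81]);
translate([249, 521, 35]) cube([66, 24, 1655]);
translate([369, 521, 35]) cube([66, 24, 1655]);
translate([489, 521, 35]) cube([66, 24, 1655]);
translate([609, 521, 35]) cube([66, 24, 1655]);
translate([729, 521, 35]) cube([66, 24, 1655]);
translate([849, 521, 35]) cube([66, 24, 1655]);
translate([969, 521, 35]) cube([66, 24, 1655]);
translate([1089, 521, 35]) cube([66, 24, 1655]);
translate([1209, 521, 35]) cube([66, 24, 1655]);
translate([1329, 521, 35]) cube([66, 24, 1655]);
translate([1449, 521, 35]) cube([66, 24, 1655]);
translate([1569, 521, 35]) cube([66, 24, 1655]);
translate([1689, 521, 35]) cube([66, 24, 1655]);
translate([1809, 521, 35]) cube([66, 24, 1655]);


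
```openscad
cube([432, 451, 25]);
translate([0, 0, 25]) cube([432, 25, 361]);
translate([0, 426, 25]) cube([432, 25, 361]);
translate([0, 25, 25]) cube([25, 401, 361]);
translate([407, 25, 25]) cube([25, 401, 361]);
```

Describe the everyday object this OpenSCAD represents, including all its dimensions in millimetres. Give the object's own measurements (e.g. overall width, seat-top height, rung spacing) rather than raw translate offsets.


An open-topped rectangular box: outside dimensions 432×451×386 mm, with a uniform wall and base thickness of 25 mm. The base is a full 432×451 slab on the floor; four walls sit on top of the base. The front and back walls (the −y and +y sides) span the full width; the two side walls fit between them.


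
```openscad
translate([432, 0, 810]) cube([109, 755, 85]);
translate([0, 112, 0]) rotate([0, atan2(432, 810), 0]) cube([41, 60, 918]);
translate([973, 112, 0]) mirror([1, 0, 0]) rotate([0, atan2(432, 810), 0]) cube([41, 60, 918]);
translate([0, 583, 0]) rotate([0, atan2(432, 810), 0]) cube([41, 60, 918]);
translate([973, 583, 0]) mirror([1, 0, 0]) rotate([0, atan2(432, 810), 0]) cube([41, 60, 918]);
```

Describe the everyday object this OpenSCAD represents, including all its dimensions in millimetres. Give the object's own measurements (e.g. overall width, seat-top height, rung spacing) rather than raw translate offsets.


A sawhorse. A 109×755×85 mm beam (x, y, z) sits on two A-frame leg pairs. Each pair is two raked legs of 41×60 mm section (60 mm along y) splaying symmetrically in x. Each leg rises 810 mm vertically over 432 mm of horizontal reach and is 918 mm long along its own axis. Every leg's outer bottom edge rests on the floor and its outer top edge meets a bottom edge of the beam — the left legs (tilting toward +x) meet the beam's −x bottom edge, the right legs (their mirror images, tilting toward −x) meet its +x bottom edge — so the leg tops tuck under the beam, the beam's underside is 810 mm above the floor, and the feet are 973 mm apart outside-to-outside with the beam centred between them. The two leg pairs are set in 112 mm from either end of the beam.


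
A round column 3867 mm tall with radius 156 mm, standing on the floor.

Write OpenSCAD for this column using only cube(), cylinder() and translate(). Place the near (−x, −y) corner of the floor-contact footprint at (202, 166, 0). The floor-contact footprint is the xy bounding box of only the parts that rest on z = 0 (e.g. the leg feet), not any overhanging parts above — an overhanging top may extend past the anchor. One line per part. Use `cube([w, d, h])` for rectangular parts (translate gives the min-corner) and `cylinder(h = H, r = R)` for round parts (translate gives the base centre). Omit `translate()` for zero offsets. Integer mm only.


translate([358, 322, 0]) cylinder(h = 3867, r = 156);


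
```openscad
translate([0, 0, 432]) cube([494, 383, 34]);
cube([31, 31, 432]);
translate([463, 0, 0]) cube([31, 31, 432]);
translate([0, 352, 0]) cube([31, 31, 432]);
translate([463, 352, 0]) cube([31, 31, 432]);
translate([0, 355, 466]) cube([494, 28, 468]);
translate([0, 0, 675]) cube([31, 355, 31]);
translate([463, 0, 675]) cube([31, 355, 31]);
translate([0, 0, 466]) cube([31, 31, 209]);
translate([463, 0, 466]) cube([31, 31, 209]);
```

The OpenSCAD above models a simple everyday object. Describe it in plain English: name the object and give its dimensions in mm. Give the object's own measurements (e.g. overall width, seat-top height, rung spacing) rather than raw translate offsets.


A chair. The seat is a 494×383×34 mm slab with its top at z = 466 mm, on four 31×31 mm corner legs (flush with the seat edges, standing on z = 0). A flat backrest 28 mm thick, 468 mm tall, spans the full seat width and rises from the seat top along its +y edge, rear face flush with the rear of the seat. Two armrests of 31×31 mm section run along each side from the seat's front edge to the front of the backrest, top faces 240 mm above the seat top and outer faces flush with the seat's x-edges; a 31×31 mm post under the front of each armrest stands on the seat at the front corner.
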